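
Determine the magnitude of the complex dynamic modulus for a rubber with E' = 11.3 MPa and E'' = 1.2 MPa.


|E*| = sqrt(E'^2 + E''^2)
= sqrt(11.3^2 + 1.2^2)
= sqrt(127.6900 + 1.4400)
= 11.364 MPa

11.364 MPa


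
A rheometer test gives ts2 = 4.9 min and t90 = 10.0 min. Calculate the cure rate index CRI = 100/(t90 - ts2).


CRI = 100 / (t90 - ts2)
= 100 / (10.0 - 4.9)
= 100 / 5.1
= 19.61 min^-1

19.61 min^-1


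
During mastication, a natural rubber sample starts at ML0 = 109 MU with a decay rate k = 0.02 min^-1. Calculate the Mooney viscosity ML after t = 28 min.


ML = ML0 * exp(-k * t)
ML = 109 * exp(-0.02 * 28)
ML = 109 * 0.5712
ML = 62.26 MU

62.26 MU


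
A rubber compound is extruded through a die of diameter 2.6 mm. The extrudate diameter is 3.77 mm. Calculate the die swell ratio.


Die swell ratio = D_extrudate / D_die
= 3.77 / 2.6
= 1.45

Die swell = 1.45


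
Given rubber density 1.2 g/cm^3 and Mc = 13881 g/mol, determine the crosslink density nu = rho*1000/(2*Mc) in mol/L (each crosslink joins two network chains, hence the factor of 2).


nu = rho * 1000 / (2 * Mc)
nu = 1.2 * 1000 / (2 * 13881)
nu = 1200.0 / 27762
nu = 0.0432 mol/L

0.0432 mol/L


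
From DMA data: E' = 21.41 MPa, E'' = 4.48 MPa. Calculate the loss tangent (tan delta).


tan delta = E'' / E'
= 4.48 / 21.41
= 0.2092

tan delta = 0.2092


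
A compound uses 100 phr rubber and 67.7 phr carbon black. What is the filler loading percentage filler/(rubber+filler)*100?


Filler % = filler / (rubber + filler) * 100
= 67.7 / (100 + 67.7) * 100
= 67.7 / 167.7 * 100
= 40.37%

40.37%


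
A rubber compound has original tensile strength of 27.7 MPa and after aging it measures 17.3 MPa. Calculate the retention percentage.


Retention = aged / original * 100
= 17.3 / 27.7 * 100
= 62.5%

62.5%


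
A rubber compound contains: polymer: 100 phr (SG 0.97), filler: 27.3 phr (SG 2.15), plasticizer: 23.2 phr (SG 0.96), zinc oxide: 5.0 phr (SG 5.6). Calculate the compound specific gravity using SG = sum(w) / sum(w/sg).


Sum of weights = 155.5
Volume contributions:
  polymer: 100/0.97 = 103.0928
  filler: 27.3/2.15 = 12.6977
  plasticizer: 23.2/0.96 = 24.1667
  zinc oxide: 5.0/5.6 = 0.8929
Sum of volumes = 140.8500
SG = 155.5 / 140.8500 = 1.104

SG = 1.104


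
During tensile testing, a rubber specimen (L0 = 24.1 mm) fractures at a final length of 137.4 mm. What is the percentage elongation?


Elongation = (Lf - L0) / L0 * 100
= (137.4 - 24.1) / 24.1 * 100
= 113.3 / 24.1 * 100
= 470.1%

470.1%


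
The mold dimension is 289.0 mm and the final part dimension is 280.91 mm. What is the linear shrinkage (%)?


Shrinkage = (mold - part) / mold * 100
= (289.0 - 280.91) / 289.0 * 100
= 8.09 / 289.0 * 100
= 2.8%

2.8%


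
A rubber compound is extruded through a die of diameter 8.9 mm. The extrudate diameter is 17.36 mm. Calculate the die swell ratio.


Die swell ratio = D_extrudate / D_die
= 17.36 / 8.9
= 1.951

Die swell = 1.951


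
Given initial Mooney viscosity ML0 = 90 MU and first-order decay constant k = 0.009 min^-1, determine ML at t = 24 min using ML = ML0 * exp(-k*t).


ML = ML0 * exp(-k * t)
ML = 90 * exp(-0.009 * 24)
ML = 90 * 0.8057
ML = 72.52 MU

72.52 MU


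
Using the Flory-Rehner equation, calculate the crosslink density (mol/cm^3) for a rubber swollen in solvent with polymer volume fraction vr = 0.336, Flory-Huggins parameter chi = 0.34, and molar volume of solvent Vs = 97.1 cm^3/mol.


ln(1 - vr) = ln(1 - 0.336) = -0.4095
Numerator = -((-0.4095) + 0.336 + 0.34 * 0.336^2) = 0.0351
Denominator = 97.1 * (0.336^(1/3) - 0.336/2) = 51.1916
nu = 0.0351 / 51.1916 = 6.8543e-04 mol/cm^3

6.8543e-04 mol/cm^3


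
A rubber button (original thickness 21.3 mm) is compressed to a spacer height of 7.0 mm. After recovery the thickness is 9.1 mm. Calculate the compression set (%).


CS = (t0 - recovered) / (t0 - ts) * 100
= (21.3 - 9.1) / (21.3 - 7.0) * 100
= 12.2 / 14.3 * 100
= 85.3%

85.3%


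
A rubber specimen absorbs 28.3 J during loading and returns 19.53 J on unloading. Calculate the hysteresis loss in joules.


Hysteresis loss = loading - unloading
= 28.3 - 19.53
= 8.77 J

8.77 J


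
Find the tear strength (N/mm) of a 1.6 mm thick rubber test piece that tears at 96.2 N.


Tear strength = force / thickness
= 96.2 / 1.6
= 60.12 N/mm

60.12 N/mm


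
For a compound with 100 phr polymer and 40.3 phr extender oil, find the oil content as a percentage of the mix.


Oil % = oil / (100 + oil) * 100
= 40.3 / (100 + 40.3) * 100
= 40.3 / 140.3 * 100
= 28.72%

28.72%


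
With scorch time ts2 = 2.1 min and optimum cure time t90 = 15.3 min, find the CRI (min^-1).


CRI = 100 / (t90 - ts2)
= 100 / (15.3 - 2.1)
= 100 / 13.2
= 7.58 min^-1

7.58 min^-1


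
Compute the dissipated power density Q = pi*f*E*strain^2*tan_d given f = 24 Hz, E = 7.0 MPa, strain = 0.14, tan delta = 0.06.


Q = pi * f * E * strain^2 * tan_d
= pi * 24 * 7.0 * 0.14^2 * 0.06
= pi * 24 * 7.0 * 0.0196 * 0.06
= 0.6207

Q = 0.6207


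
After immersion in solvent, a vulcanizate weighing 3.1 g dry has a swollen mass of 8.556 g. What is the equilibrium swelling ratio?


Q = W_swollen / W_dry
Q = 8.556 / 3.1
Q = 2.76

Q = 2.76


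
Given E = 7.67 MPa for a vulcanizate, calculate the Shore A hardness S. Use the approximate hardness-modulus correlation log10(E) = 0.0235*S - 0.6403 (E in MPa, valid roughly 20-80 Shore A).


log10(E) = 0.0235*S - 0.6403  =>  S = (log10(E) + 0.6403) / 0.0235
log10(7.67) = 0.884795
S = (0.884795 + 0.6403) / 0.0235 = 1.525095 / 0.0235
S = 64.9

Shore A = 64.9


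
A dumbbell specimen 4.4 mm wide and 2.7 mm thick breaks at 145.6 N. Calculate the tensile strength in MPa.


Area = width * thickness = 4.4 * 2.7 = 11.88 mm^2
TS = force / area = 145.6 / 11.88 = 12.26 MPa

12.26 MPa


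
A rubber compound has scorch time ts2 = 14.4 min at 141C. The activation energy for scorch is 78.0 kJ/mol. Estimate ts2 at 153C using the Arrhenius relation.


Convert temperatures: T1 = 141 + 273.15 = 414.15 K, T2 = 153 + 273.15 = 426.15 K
ts2_new = 14.4 * exp(78000 / 8.314 * (1/426.15 - 1/414.15))
1/T2 - 1/T1 = -6.7993e-05
ts2_new = 7.61 min

7.61 min


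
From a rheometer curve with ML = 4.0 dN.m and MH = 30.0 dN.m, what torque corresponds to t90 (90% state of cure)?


M90 = ML + 0.9 * (MH - ML)
M90 = 4.0 + 0.9 * (30.0 - 4.0)
M90 = 4.0 + 0.9 * 26.0
M90 = 27.4 dN.m

27.4 dN.m


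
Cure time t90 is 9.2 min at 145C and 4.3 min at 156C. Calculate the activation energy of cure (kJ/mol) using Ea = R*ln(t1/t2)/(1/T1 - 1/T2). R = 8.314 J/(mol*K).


T1 = 418.15 K, T2 = 429.15 K
1/T1 - 1/T2 = 6.1299e-05
ln(t1/t2) = ln(9.2/4.3) = 0.7606
Ea = 8.314 * 0.7606 / 6.1299e-05 = 103159.2760 J/mol
Ea = 103.16 kJ/mol

103.16 kJ/mol


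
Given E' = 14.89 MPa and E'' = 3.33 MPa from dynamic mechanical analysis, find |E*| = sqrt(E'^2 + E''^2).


|E*| = sqrt(E'^2 + E''^2)
= sqrt(14.89^2 + 3.33^2)
= sqrt(221.7121 + 11.0889)
= 15.258 MPa

15.258 MPa


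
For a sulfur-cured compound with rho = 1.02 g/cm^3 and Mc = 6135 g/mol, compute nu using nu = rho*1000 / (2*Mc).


nu = rho * 1000 / (2 * Mc)
nu = 1.02 * 1000 / (2 * 6135)
nu = 1020.0 / 12270
nu = 0.0831 mol/L

0.0831 mol/L


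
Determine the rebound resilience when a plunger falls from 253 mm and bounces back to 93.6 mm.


Resilience = h_rebound / h_drop * 100
= 93.6 / 253 * 100
= 37.0%

37.0%


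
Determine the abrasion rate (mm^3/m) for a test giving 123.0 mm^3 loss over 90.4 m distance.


Rate = volume_loss / distance
= 123.0 / 90.4
= 1.361 mm^3/m

1.361 mm^3/m


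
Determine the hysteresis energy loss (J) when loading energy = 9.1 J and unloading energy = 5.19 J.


Hysteresis loss = loading - unloading
= 9.1 - 5.19
= 3.91 J

3.91 J


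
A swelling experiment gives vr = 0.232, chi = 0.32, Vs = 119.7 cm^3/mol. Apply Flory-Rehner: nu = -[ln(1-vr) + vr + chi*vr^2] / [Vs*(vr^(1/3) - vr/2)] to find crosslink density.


ln(1 - vr) = ln(1 - 0.232) = -0.2640
Numerator = -((-0.2640) + 0.232 + 0.32 * 0.232^2) = 0.0147
Denominator = 119.7 * (0.232^(1/3) - 0.232/2) = 59.6661
nu = 0.0147 / 59.6661 = 2.4707e-04 mol/cm^3

2.4707e-04 mol/cm^3


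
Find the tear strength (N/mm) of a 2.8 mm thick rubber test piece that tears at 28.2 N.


Tear strength = force / thickness
= 28.2 / 2.8
= 10.07 N/mm

10.07 N/mm


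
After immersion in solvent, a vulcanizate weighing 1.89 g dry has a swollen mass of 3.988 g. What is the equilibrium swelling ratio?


Q = W_swollen / W_dry
Q = 3.988 / 1.89
Q = 2.11

Q = 2.11


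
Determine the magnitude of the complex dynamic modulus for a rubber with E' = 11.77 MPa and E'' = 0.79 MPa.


|E*| = sqrt(E'^2 + E''^2)
= sqrt(11.77^2 + 0.79^2)
= sqrt(138.5329 + 0.6241)
= 11.796 MPa

11.796 MPa


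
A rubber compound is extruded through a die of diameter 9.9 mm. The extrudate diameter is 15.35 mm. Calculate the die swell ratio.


Die swell ratio = D_extrudate / D_die
= 15.35 / 9.9
= 1.551

Die swell = 1.551


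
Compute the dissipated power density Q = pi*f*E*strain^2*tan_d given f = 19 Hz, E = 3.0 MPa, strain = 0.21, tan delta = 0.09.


Q = pi * f * E * strain^2 * tan_d
= pi * 19 * 3.0 * 0.21^2 * 0.09
= pi * 19 * 3.0 * 0.0441 * 0.09
= 0.7107

Q = 0.7107


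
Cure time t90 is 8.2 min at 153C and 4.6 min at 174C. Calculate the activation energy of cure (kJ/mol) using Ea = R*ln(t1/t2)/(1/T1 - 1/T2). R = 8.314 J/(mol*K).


T1 = 426.15 K, T2 = 447.15 K
1/T1 - 1/T2 = 1.1021e-04
ln(t1/t2) = ln(8.2/4.6) = 0.5781
Ea = 8.314 * 0.5781 / 1.1021e-04 = 43610.6724 J/mol
Ea = 43.61 kJ/mol

43.61 kJ/mol


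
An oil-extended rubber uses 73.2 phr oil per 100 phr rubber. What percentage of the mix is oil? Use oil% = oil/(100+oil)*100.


Oil % = oil / (100 + oil) * 100
= 73.2 / (100 + 73.2) * 100
= 73.2 / 173.2 * 100
= 42.26%

42.26%


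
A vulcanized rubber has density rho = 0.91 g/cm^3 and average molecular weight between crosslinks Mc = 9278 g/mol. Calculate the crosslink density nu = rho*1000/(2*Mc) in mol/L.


nu = rho * 1000 / (2 * Mc)
nu = 0.91 * 1000 / (2 * 9278)
nu = 910.0 / 18556
nu = 0.0490 mol/L

0.0490 mol/L


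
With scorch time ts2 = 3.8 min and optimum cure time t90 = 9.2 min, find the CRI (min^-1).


CRI = 100 / (t90 - ts2)
= 100 / (9.2 - 3.8)
= 100 / 5.4
= 18.52 min^-1

18.52 min^-1


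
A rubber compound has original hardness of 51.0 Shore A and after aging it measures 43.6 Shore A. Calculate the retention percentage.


Retention = aged / original * 100
= 43.6 / 51.0 * 100
= 85.5%

85.5%


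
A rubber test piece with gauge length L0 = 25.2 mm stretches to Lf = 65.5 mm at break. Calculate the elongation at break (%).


Elongation = (Lf - L0) / L0 * 100
= (65.5 - 25.2) / 25.2 * 100
= 40.3 / 25.2 * 100
= 159.9%

159.9%


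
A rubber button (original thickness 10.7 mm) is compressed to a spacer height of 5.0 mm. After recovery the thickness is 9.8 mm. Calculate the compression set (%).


CS = (t0 - recovered) / (t0 - ts) * 100
= (10.7 - 9.8) / (10.7 - 5.0) * 100
= 0.9 / 5.7 * 100
= 15.8%

15.8%


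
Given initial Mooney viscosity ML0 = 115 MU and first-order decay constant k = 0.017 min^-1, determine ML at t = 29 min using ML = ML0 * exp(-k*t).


ML = ML0 * exp(-k * t)
ML = 115 * exp(-0.017 * 29)
ML = 115 * 0.6108
ML = 70.24 MU

70.24 MU


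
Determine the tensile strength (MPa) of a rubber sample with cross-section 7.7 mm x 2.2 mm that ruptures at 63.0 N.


Area = width * thickness = 7.7 * 2.2 = 16.94 mm^2
TS = force / area = 63.0 / 16.94 = 3.72 MPa

3.72 MPa


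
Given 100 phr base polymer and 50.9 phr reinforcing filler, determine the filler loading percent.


Filler % = filler / (rubber + filler) * 100
= 50.9 / (100 + 50.9) * 100
= 50.9 / 150.9 * 100
= 33.73%

33.73%


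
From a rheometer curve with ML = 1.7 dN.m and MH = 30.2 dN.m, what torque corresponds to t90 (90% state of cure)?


M90 = ML + 0.9 * (MH - ML)
M90 = 1.7 + 0.9 * (30.2 - 1.7)
M90 = 1.7 + 0.9 * 28.5
M90 = 27.35 dN.m

27.35 dN.m


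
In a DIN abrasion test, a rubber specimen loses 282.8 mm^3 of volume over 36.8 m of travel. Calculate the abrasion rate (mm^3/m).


Rate = volume_loss / distance
= 282.8 / 36.8
= 7.685 mm^3/m

7.685 mm^3/m


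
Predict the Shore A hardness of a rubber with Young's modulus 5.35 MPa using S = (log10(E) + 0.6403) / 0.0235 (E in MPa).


log10(E) = 0.0235*S - 0.6403  =>  S = (log10(E) + 0.6403) / 0.0235
log10(5.35) = 0.728354
S = (0.728354 + 0.6403) / 0.0235 = 1.368654 / 0.0235
S = 58.2

Shore A = 58.2


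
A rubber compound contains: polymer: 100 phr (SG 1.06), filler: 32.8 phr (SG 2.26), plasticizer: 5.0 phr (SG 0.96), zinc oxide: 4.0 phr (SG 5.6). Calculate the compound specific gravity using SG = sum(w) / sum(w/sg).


Sum of weights = 141.8
Volume contributions:
  polymer: 100/1.06 = 94.3396
  filler: 32.8/2.26 = 14.5133
  plasticizer: 5.0/0.96 = 5.2083
  zinc oxide: 4.0/5.6 = 0.7143
Sum of volumes = 114.7755
SG = 141.8 / 114.7755 = 1.235

SG = 1.235


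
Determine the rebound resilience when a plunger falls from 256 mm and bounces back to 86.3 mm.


Resilience = h_rebound / h_drop * 100
= 86.3 / 256 * 100
= 33.7%

33.7%


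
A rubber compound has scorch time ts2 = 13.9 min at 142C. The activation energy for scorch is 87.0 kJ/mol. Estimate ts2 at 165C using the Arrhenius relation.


Convert temperatures: T1 = 142 + 273.15 = 415.15 K, T2 = 165 + 273.15 = 438.15 K
ts2_new = 13.9 * exp(87000 / 8.314 * (1/438.15 - 1/415.15))
1/T2 - 1/T1 = -1.2644e-04
ts2_new = 3.7 min

3.7 min


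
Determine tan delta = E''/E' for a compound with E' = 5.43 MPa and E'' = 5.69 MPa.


tan delta = E'' / E'
= 5.69 / 5.43
= 1.0479

tan delta = 1.0479


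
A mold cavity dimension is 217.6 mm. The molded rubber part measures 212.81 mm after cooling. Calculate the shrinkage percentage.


Shrinkage = (mold - part) / mold * 100
= (217.6 - 212.81) / 217.6 * 100
= 4.79 / 217.6 * 100
= 2.2%

2.2%


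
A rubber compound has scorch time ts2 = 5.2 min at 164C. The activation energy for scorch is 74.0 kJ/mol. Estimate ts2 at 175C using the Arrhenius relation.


Convert temperatures: T1 = 164 + 273.15 = 437.15 K, T2 = 175 + 273.15 = 448.15 K
ts2_new = 5.2 * exp(74000 / 8.314 * (1/448.15 - 1/437.15))
1/T2 - 1/T1 = -5.6149e-05
ts2_new = 3.15 min

3.15 min


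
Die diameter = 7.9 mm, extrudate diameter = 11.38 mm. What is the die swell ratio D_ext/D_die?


Die swell ratio = D_extrudate / D_die
= 11.38 / 7.9
= 1.441

Die swell = 1.441


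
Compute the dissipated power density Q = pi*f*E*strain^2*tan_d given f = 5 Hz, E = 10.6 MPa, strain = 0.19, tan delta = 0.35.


Q = pi * f * E * strain^2 * tan_d
= pi * 5 * 10.6 * 0.19^2 * 0.35
= pi * 5 * 10.6 * 0.0361 * 0.35
= 2.1038

Q = 2.1038


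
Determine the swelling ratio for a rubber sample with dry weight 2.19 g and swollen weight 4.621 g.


Q = W_swollen / W_dry
Q = 4.621 / 2.19
Q = 2.11

Q = 2.11


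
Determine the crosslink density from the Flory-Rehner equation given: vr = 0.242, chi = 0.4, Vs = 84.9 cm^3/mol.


ln(1 - vr) = ln(1 - 0.242) = -0.2771
Numerator = -((-0.2771) + 0.242 + 0.4 * 0.242^2) = 0.0116
Denominator = 84.9 * (0.242^(1/3) - 0.242/2) = 42.6341
nu = 0.0116 / 42.6341 = 2.7317e-04 mol/cm^3

2.7317e-04 mol/cm^3


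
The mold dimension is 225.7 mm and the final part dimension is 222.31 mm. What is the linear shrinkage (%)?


Shrinkage = (mold - part) / mold * 100
= (225.7 - 222.31) / 225.7 * 100
= 3.39 / 225.7 * 100
= 1.5%

1.5%


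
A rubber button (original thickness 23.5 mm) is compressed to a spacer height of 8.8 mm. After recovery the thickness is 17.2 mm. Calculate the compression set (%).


CS = (t0 - recovered) / (t0 - ts) * 100
= (23.5 - 17.2) / (23.5 - 8.8) * 100
= 6.3 / 14.7 * 100
= 42.9%

42.9%


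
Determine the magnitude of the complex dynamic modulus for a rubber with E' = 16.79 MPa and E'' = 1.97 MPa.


|E*| = sqrt(E'^2 + E''^2)
= sqrt(16.79^2 + 1.97^2)
= sqrt(281.9041 + 3.8809)
= 16.905 MPa

16.905 MPa


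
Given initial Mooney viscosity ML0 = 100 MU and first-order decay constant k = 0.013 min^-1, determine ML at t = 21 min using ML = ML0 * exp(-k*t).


ML = ML0 * exp(-k * t)
ML = 100 * exp(-0.013 * 21)
ML = 100 * 0.7611
ML = 76.11 MU

76.11 MU


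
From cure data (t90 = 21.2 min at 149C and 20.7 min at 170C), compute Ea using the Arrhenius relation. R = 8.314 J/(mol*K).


T1 = 422.15 K, T2 = 443.15 K
1/T1 - 1/T2 = 1.1225e-04
ln(t1/t2) = ln(21.2/20.7) = 0.0239
Ea = 8.314 * 0.0239 / 1.1225e-04 = 1767.7257 J/mol
Ea = 1.77 kJ/mol

1.77 kJ/mol


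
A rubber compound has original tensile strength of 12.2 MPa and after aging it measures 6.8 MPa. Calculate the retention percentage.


Retention = aged / original * 100
= 6.8 / 12.2 * 100
= 55.7%

55.7%


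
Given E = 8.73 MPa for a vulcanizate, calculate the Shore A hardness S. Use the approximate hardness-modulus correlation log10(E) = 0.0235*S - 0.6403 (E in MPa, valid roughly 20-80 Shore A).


log10(E) = 0.0235*S - 0.6403  =>  S = (log10(E) + 0.6403) / 0.0235
log10(8.73) = 0.941014
S = (0.941014 + 0.6403) / 0.0235 = 1.581314 / 0.0235
S = 67.3

Shore A = 67.3


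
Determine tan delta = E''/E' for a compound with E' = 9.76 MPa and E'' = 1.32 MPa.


tan delta = E'' / E'
= 1.32 / 9.76
= 0.1352

tan delta = 0.1352


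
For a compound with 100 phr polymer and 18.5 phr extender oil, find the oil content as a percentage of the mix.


Oil % = oil / (100 + oil) * 100
= 18.5 / (100 + 18.5) * 100
= 18.5 / 118.5 * 100
= 15.61%

15.61%


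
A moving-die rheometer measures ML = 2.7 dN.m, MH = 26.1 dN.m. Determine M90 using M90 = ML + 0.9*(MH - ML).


M90 = ML + 0.9 * (MH - ML)
M90 = 2.7 + 0.9 * (26.1 - 2.7)
M90 = 2.7 + 0.9 * 23.4
M90 = 23.76 dN.m

23.76 dN.m


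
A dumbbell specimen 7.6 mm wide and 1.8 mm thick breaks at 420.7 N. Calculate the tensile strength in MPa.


Area = width * thickness = 7.6 * 1.8 = 13.68 mm^2
TS = force / area = 420.7 / 13.68 = 30.75 MPa

30.75 MPa


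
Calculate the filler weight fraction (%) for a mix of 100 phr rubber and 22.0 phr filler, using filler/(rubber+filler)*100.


Filler % = filler / (rubber + filler) * 100
= 22.0 / (100 + 22.0) * 100
= 22.0 / 122.0 * 100
= 18.03%

18.03%


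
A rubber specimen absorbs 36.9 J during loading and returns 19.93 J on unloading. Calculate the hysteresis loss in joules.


Hysteresis loss = loading - unloading
= 36.9 - 19.93
= 16.97 J

16.97 J


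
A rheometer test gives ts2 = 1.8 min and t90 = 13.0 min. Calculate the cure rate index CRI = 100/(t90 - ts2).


CRI = 100 / (t90 - ts2)
= 100 / (13.0 - 1.8)
= 100 / 11.2
= 8.93 min^-1

8.93 min^-1


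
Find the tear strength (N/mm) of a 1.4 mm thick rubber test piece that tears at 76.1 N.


Tear strength = force / thickness
= 76.1 / 1.4
= 54.36 N/mm

54.36 N/mm


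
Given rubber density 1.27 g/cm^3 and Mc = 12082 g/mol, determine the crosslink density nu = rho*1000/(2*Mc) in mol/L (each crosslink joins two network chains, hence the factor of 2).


nu = rho * 1000 / (2 * Mc)
nu = 1.27 * 1000 / (2 * 12082)
nu = 1270.0 / 24164
nu = 0.0526 mol/L

0.0526 mol/L


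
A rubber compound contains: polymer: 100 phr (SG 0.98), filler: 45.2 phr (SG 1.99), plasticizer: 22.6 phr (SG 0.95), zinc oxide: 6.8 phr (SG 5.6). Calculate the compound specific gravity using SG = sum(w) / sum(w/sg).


Sum of weights = 174.6
Volume contributions:
  polymer: 100/0.98 = 102.0408
  filler: 45.2/1.99 = 22.7136
  plasticizer: 22.6/0.95 = 23.7895
  zinc oxide: 6.8/5.6 = 1.2143
Sum of volumes = 149.7581
SG = 174.6 / 149.7581 = 1.166

SG = 1.166


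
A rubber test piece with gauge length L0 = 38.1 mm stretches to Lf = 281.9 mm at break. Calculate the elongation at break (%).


Elongation = (Lf - L0) / L0 * 100
= (281.9 - 38.1) / 38.1 * 100
= 243.8 / 38.1 * 100
= 639.9%

639.9%


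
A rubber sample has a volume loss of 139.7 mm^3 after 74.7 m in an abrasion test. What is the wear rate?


Rate = volume_loss / distance
= 139.7 / 74.7
= 1.87 mm^3/m

1.87 mm^3/m


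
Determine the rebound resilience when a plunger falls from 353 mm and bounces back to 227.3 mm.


Resilience = h_rebound / h_drop * 100
= 227.3 / 353 * 100
= 64.4%

64.4%


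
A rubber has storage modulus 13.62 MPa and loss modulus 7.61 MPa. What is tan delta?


tan delta = E'' / E'
= 7.61 / 13.62
= 0.5587

tan delta = 0.5587


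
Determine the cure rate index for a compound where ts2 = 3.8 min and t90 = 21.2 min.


CRI = 100 / (t90 - ts2)
= 100 / (21.2 - 3.8)
= 100 / 17.4
= 5.75 min^-1

5.75 min^-1


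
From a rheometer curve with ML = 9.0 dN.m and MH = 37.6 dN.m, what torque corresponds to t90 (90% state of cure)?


M90 = ML + 0.9 * (MH - ML)
M90 = 9.0 + 0.9 * (37.6 - 9.0)
M90 = 9.0 + 0.9 * 28.6
M90 = 34.74 dN.m

34.74 dN.m


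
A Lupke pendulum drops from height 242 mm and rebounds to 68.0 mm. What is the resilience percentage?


Resilience = h_rebound / h_drop * 100
= 68.0 / 242 * 100
= 28.1%

28.1%


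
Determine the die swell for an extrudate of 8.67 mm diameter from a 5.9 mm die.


Die swell ratio = D_extrudate / D_die
= 8.67 / 5.9
= 1.469

Die swell = 1.469


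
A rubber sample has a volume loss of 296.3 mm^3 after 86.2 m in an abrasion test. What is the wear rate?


Rate = volume_loss / distance
= 296.3 / 86.2
= 3.437 mm^3/m

3.437 mm^3/m


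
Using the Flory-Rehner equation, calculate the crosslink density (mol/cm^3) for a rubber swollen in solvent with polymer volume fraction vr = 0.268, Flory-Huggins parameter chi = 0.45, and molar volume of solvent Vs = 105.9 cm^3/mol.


ln(1 - vr) = ln(1 - 0.268) = -0.3120
Numerator = -((-0.3120) + 0.268 + 0.45 * 0.268^2) = 0.0117
Denominator = 105.9 * (0.268^(1/3) - 0.268/2) = 54.0864
nu = 0.0117 / 54.0864 = 2.1547e-04 mol/cm^3

2.1547e-04 mol/cm^3


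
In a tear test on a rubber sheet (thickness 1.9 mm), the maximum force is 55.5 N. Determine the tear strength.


Tear strength = force / thickness
= 55.5 / 1.9
= 29.21 N/mm

29.21 N/mm


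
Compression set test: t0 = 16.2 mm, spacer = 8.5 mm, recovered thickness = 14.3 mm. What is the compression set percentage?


CS = (t0 - recovered) / (t0 - ts) * 100
= (16.2 - 14.3) / (16.2 - 8.5) * 100
= 1.9 / 7.7 * 100
= 24.7%

24.7%


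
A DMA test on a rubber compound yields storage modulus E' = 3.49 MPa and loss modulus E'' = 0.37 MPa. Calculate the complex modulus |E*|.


|E*| = sqrt(E'^2 + E''^2)
= sqrt(3.49^2 + 0.37^2)
= sqrt(12.1801 + 0.1369)
= 3.51 MPa

3.51 MPa


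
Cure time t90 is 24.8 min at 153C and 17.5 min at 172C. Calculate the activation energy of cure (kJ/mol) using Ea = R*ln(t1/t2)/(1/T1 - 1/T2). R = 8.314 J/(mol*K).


T1 = 426.15 K, T2 = 445.15 K
1/T1 - 1/T2 = 1.0016e-04
ln(t1/t2) = ln(24.8/17.5) = 0.3486
Ea = 8.314 * 0.3486 / 1.0016e-04 = 28940.4951 J/mol
Ea = 28.94 kJ/mol

28.94 kJ/mol


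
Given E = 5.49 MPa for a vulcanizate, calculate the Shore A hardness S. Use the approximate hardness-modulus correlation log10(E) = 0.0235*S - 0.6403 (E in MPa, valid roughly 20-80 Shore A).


log10(E) = 0.0235*S - 0.6403  =>  S = (log10(E) + 0.6403) / 0.0235
log10(5.49) = 0.739572
S = (0.739572 + 0.6403) / 0.0235 = 1.379872 / 0.0235
S = 58.7

Shore A = 58.7


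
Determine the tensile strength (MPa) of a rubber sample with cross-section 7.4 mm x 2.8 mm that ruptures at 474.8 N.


Area = width * thickness = 7.4 * 2.8 = 20.72 mm^2
TS = force / area = 474.8 / 20.72 = 22.92 MPa

22.92 MPa


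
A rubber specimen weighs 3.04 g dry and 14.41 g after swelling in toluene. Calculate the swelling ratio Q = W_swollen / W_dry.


Q = W_swollen / W_dry
Q = 14.41 / 3.04
Q = 4.74

Q = 4.74


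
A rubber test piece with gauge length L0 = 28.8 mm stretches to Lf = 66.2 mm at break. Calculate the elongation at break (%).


Elongation = (Lf - L0) / L0 * 100
= (66.2 - 28.8) / 28.8 * 100
= 37.4 / 28.8 * 100
= 129.9%

129.9%


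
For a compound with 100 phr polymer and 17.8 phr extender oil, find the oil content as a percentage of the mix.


Oil % = oil / (100 + oil) * 100
= 17.8 / (100 + 17.8) * 100
= 17.8 / 117.8 * 100
= 15.11%

15.11%


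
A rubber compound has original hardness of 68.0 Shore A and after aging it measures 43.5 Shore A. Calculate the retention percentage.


Retention = aged / original * 100
= 43.5 / 68.0 * 100
= 64.0%

64.0%


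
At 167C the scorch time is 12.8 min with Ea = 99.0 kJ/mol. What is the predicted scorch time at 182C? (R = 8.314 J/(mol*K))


Convert temperatures: T1 = 167 + 273.15 = 440.15 K, T2 = 182 + 273.15 = 455.15 K
ts2_new = 12.8 * exp(99000 / 8.314 * (1/455.15 - 1/440.15))
1/T2 - 1/T1 = -7.4875e-05
ts2_new = 5.25 min

5.25 min


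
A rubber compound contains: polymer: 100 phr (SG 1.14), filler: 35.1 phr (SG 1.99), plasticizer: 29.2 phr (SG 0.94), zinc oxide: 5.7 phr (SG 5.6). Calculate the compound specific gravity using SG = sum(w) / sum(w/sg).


Sum of weights = 170.0
Volume contributions:
  polymer: 100/1.14 = 87.7193
  filler: 35.1/1.99 = 17.6382
  plasticizer: 29.2/0.94 = 31.0638
  zinc oxide: 5.7/5.6 = 1.0179
Sum of volumes = 137.4392
SG = 170.0 / 137.4392 = 1.237

SG = 1.237


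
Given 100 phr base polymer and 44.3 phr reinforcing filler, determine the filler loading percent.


Filler % = filler / (rubber + filler) * 100
= 44.3 / (100 + 44.3) * 100
= 44.3 / 144.3 * 100
= 30.7%

30.7%


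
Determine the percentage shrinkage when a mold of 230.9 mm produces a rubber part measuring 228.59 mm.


Shrinkage = (mold - part) / mold * 100
= (230.9 - 228.59) / 230.9 * 100
= 2.31 / 230.9 * 100
= 1.0%

1.0%


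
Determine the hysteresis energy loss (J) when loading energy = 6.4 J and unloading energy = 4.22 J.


Hysteresis loss = loading - unloading
= 6.4 - 4.22
= 2.18 J

2.18 J


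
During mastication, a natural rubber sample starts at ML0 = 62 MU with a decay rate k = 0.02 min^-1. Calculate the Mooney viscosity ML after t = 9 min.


ML = ML0 * exp(-k * t)
ML = 62 * exp(-0.02 * 9)
ML = 62 * 0.8353
ML = 51.79 MU

51.79 MU


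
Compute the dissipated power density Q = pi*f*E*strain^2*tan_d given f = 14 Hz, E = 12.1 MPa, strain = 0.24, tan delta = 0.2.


Q = pi * f * E * strain^2 * tan_d
= pi * 14 * 12.1 * 0.24^2 * 0.2
= pi * 14 * 12.1 * 0.0576 * 0.2
= 6.1308

Q = 6.1308


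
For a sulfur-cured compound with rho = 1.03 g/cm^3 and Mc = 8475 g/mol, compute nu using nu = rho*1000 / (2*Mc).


nu = rho * 1000 / (2 * Mc)
nu = 1.03 * 1000 / (2 * 8475)
nu = 1030.0 / 16950
nu = 0.0608 mol/L

0.0608 mol/L


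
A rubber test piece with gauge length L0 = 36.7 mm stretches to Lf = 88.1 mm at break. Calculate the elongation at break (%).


Elongation = (Lf - L0) / L0 * 100
= (88.1 - 36.7) / 36.7 * 100
= 51.4 / 36.7 * 100
= 140.1%

140.1%


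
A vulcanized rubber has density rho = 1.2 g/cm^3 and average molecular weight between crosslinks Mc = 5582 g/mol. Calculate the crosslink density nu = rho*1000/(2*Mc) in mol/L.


nu = rho * 1000 / (2 * Mc)
nu = 1.2 * 1000 / (2 * 5582)
nu = 1200.0 / 11164
nu = 0.1075 mol/L

0.1075 mol/L


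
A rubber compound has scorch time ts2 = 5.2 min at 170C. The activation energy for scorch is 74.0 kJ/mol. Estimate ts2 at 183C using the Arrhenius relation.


Convert temperatures: T1 = 170 + 273.15 = 443.15 K, T2 = 183 + 273.15 = 456.15 K
ts2_new = 5.2 * exp(74000 / 8.314 * (1/456.15 - 1/443.15))
1/T2 - 1/T1 = -6.4311e-05
ts2_new = 2.93 min

2.93 min


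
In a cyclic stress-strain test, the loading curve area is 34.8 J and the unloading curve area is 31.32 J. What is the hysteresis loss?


Hysteresis loss = loading - unloading
= 34.8 - 31.32
= 3.48 J

3.48 J


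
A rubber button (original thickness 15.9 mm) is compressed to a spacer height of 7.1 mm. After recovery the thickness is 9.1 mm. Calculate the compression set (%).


CS = (t0 - recovered) / (t0 - ts) * 100
= (15.9 - 9.1) / (15.9 - 7.1) * 100
= 6.8 / 8.8 * 100
= 77.3%

77.3%


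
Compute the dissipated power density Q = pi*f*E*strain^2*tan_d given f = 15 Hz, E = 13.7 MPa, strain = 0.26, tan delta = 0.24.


Q = pi * f * E * strain^2 * tan_d
= pi * 15 * 13.7 * 0.26^2 * 0.24
= pi * 15 * 13.7 * 0.0676 * 0.24
= 10.4742

Q = 10.4742


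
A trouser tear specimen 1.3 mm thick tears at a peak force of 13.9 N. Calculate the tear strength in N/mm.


Tear strength = force / thickness
= 13.9 / 1.3
= 10.69 N/mm

10.69 N/mm


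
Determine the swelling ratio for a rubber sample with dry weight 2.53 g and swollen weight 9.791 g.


Q = W_swollen / W_dry
Q = 9.791 / 2.53
Q = 3.87

Q = 3.87


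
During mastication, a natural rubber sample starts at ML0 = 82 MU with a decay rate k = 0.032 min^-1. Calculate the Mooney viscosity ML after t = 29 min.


ML = ML0 * exp(-k * t)
ML = 82 * exp(-0.032 * 29)
ML = 82 * 0.3953
ML = 32.42 MU

32.42 MU


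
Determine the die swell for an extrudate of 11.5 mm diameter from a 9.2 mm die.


Die swell ratio = D_extrudate / D_die
= 11.5 / 9.2
= 1.25

Die swell = 1.25


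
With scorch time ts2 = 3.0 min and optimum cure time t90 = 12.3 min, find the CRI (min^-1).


CRI = 100 / (t90 - ts2)
= 100 / (12.3 - 3.0)
= 100 / 9.3
= 10.75 min^-1

10.75 min^-1


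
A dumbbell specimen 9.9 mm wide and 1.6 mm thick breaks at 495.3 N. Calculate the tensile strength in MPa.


Area = width * thickness = 9.9 * 1.6 = 15.84 mm^2
TS = force / area = 495.3 / 15.84 = 31.27 MPa

31.27 MPa


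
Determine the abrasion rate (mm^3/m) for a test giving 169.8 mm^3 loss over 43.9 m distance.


Rate = volume_loss / distance
= 169.8 / 43.9
= 3.868 mm^3/m

3.868 mm^3/m


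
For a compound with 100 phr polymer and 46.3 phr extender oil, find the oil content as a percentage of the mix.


Oil % = oil / (100 + oil) * 100
= 46.3 / (100 + 46.3) * 100
= 46.3 / 146.3 * 100
= 31.65%

31.65%


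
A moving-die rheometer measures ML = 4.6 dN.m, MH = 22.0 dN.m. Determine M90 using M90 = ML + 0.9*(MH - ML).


M90 = ML + 0.9 * (MH - ML)
M90 = 4.6 + 0.9 * (22.0 - 4.6)
M90 = 4.6 + 0.9 * 17.4
M90 = 20.26 dN.m

20.26 dN.m


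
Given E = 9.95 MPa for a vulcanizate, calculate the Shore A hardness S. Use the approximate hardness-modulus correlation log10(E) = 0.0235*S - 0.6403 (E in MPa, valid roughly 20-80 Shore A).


log10(E) = 0.0235*S - 0.6403  =>  S = (log10(E) + 0.6403) / 0.0235
log10(9.95) = 0.997823
S = (0.997823 + 0.6403) / 0.0235 = 1.638123 / 0.0235
S = 69.7

Shore A = 69.7


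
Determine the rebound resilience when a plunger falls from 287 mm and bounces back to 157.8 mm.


Resilience = h_rebound / h_drop * 100
= 157.8 / 287 * 100
= 55.0%

55.0%


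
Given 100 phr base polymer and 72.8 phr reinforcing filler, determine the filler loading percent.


Filler % = filler / (rubber + filler) * 100
= 72.8 / (100 + 72.8) * 100
= 72.8 / 172.8 * 100
= 42.13%

42.13%


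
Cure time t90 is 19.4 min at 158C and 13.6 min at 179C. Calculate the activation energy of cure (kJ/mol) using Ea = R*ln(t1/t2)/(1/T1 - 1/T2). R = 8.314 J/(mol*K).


T1 = 431.15 K, T2 = 452.15 K
1/T1 - 1/T2 = 1.0772e-04
ln(t1/t2) = ln(19.4/13.6) = 0.3552
Ea = 8.314 * 0.3552 / 1.0772e-04 = 27414.3915 J/mol
Ea = 27.41 kJ/mol

27.41 kJ/mol


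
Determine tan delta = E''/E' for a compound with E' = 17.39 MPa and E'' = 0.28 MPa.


tan delta = E'' / E'
= 0.28 / 17.39
= 0.0161

tan delta = 0.0161


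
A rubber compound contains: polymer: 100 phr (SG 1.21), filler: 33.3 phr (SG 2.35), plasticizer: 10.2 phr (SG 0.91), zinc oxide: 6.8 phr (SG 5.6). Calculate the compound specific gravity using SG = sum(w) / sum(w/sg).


Sum of weights = 150.3
Volume contributions:
  polymer: 100/1.21 = 82.6446
  filler: 33.3/2.35 = 14.1702
  plasticizer: 10.2/0.91 = 11.2088
  zinc oxide: 6.8/5.6 = 1.2143
Sum of volumes = 109.2379
SG = 150.3 / 109.2379 = 1.376

SG = 1.376


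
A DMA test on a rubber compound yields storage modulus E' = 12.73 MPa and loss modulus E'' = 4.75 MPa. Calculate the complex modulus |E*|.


|E*| = sqrt(E'^2 + E''^2)
= sqrt(12.73^2 + 4.75^2)
= sqrt(162.0529 + 22.5625)
= 13.587 MPa

13.587 MPa


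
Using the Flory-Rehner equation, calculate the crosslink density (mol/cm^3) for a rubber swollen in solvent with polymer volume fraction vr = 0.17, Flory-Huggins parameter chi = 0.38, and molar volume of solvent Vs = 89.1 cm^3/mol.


ln(1 - vr) = ln(1 - 0.17) = -0.1863
Numerator = -((-0.1863) + 0.17 + 0.38 * 0.17^2) = 0.0053
Denominator = 89.1 * (0.17^(1/3) - 0.17/2) = 41.7849
nu = 0.0053 / 41.7849 = 1.2798e-04 mol/cm^3

1.2798e-04 mol/cm^3


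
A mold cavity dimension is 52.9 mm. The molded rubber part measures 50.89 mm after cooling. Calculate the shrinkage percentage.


Shrinkage = (mold - part) / mold * 100
= (52.9 - 50.89) / 52.9 * 100
= 2.01 / 52.9 * 100
= 3.8%

3.8%


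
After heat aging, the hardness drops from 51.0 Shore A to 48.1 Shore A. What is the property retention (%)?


Retention = aged / original * 100
= 48.1 / 51.0 * 100
= 94.3%

94.3%


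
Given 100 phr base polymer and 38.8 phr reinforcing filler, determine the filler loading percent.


Filler % = filler / (rubber + filler) * 100
= 38.8 / (100 + 38.8) * 100
= 38.8 / 138.8 * 100
= 27.95%

27.95%


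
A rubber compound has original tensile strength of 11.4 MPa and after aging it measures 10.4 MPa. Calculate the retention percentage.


Retention = aged / original * 100
= 10.4 / 11.4 * 100
= 91.2%

91.2%


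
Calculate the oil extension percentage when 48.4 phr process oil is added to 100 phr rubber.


Oil % = oil / (100 + oil) * 100
= 48.4 / (100 + 48.4) * 100
= 48.4 / 148.4 * 100
= 32.61%

32.61%


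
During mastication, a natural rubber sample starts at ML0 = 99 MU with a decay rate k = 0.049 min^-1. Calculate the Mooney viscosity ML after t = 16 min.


ML = ML0 * exp(-k * t)
ML = 99 * exp(-0.049 * 16)
ML = 99 * 0.4566
ML = 45.2 MU

45.2 MU


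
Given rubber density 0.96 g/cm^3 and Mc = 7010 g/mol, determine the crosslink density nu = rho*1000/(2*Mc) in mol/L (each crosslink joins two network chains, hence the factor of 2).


nu = rho * 1000 / (2 * Mc)
nu = 0.96 * 1000 / (2 * 7010)
nu = 960.0 / 14020
nu = 0.0685 mol/L

0.0685 mol/L


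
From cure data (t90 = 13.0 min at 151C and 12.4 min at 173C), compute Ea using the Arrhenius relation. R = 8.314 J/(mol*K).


T1 = 424.15 K, T2 = 446.15 K
1/T1 - 1/T2 = 1.1626e-04
ln(t1/t2) = ln(13.0/12.4) = 0.0473
Ea = 8.314 * 0.0473 / 1.1626e-04 = 3379.2166 J/mol
Ea = 3.38 kJ/mol

3.38 kJ/mol


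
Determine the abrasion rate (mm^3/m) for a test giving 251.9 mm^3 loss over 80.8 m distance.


Rate = volume_loss / distance
= 251.9 / 80.8
= 3.118 mm^3/m

3.118 mm^3/m


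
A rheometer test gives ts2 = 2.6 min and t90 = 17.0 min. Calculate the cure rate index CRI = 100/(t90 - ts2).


CRI = 100 / (t90 - ts2)
= 100 / (17.0 - 2.6)
= 100 / 14.4
= 6.94 min^-1

6.94 min^-1


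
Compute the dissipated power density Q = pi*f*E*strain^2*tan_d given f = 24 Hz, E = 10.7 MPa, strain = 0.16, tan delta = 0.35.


Q = pi * f * E * strain^2 * tan_d
= pi * 24 * 10.7 * 0.16^2 * 0.35
= pi * 24 * 10.7 * 0.0256 * 0.35
= 7.2286

Q = 7.2286


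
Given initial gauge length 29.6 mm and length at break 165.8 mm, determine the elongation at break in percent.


Elongation = (Lf - L0) / L0 * 100
= (165.8 - 29.6) / 29.6 * 100
= 136.2 / 29.6 * 100
= 460.1%

460.1%


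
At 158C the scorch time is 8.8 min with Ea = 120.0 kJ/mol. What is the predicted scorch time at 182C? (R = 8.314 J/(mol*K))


Convert temperatures: T1 = 158 + 273.15 = 431.15 K, T2 = 182 + 273.15 = 455.15 K
ts2_new = 8.8 * exp(120000 / 8.314 * (1/455.15 - 1/431.15))
1/T2 - 1/T1 = -1.2230e-04
ts2_new = 1.51 min

1.51 min


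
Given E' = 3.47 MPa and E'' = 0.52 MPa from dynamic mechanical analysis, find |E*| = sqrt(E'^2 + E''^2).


|E*| = sqrt(E'^2 + E''^2)
= sqrt(3.47^2 + 0.52^2)
= sqrt(12.0409 + 0.2704)
= 3.509 MPa

3.509 MPa


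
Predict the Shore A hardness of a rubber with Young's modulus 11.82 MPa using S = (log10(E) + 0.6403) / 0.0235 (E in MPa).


log10(E) = 0.0235*S - 0.6403  =>  S = (log10(E) + 0.6403) / 0.0235
log10(11.82) = 1.072617
S = (1.072617 + 0.6403) / 0.0235 = 1.712917 / 0.0235
S = 72.9

Shore A = 72.9


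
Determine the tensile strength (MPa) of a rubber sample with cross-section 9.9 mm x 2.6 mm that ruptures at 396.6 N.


Area = width * thickness = 9.9 * 2.6 = 25.74 mm^2
TS = force / area = 396.6 / 25.74 = 15.41 MPa

15.41 MPa


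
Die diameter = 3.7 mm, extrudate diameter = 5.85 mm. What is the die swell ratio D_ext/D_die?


Die swell ratio = D_extrudate / D_die
= 5.85 / 3.7
= 1.581

Die swell = 1.581


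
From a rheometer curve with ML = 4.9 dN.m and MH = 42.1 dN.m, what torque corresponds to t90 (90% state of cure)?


M90 = ML + 0.9 * (MH - ML)
M90 = 4.9 + 0.9 * (42.1 - 4.9)
M90 = 4.9 + 0.9 * 37.2
M90 = 38.38 dN.m

38.38 dN.m


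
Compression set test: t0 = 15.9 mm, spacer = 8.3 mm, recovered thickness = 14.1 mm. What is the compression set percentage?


CS = (t0 - recovered) / (t0 - ts) * 100
= (15.9 - 14.1) / (15.9 - 8.3) * 100
= 1.8 / 7.6 * 100
= 23.7%

23.7%


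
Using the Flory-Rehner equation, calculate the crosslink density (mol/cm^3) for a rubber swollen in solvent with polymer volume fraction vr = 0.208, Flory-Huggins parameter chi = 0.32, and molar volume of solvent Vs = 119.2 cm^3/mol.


ln(1 - vr) = ln(1 - 0.208) = -0.2332
Numerator = -((-0.2332) + 0.208 + 0.32 * 0.208^2) = 0.0113
Denominator = 119.2 * (0.208^(1/3) - 0.208/2) = 58.2291
nu = 0.0113 / 58.2291 = 1.9491e-04 mol/cm^3

1.9491e-04 mol/cm^3


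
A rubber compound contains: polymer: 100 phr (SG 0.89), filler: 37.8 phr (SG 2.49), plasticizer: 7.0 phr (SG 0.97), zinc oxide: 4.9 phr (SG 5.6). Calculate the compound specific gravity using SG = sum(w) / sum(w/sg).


Sum of weights = 149.7
Volume contributions:
  polymer: 100/0.89 = 112.3596
  filler: 37.8/2.49 = 15.1807
  plasticizer: 7.0/0.97 = 7.2165
  zinc oxide: 4.9/5.6 = 0.8750
Sum of volumes = 135.6318
SG = 149.7 / 135.6318 = 1.104

SG = 1.104


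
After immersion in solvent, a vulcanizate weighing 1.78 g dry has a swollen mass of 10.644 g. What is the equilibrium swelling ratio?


Q = W_swollen / W_dry
Q = 10.644 / 1.78
Q = 5.98

Q = 5.98


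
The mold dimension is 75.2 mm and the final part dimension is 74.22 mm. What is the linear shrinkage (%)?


Shrinkage = (mold - part) / mold * 100
= (75.2 - 74.22) / 75.2 * 100
= 0.98 / 75.2 * 100
= 1.3%

1.3%


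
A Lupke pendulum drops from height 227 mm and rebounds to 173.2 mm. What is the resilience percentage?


Resilience = h_rebound / h_drop * 100
= 173.2 / 227 * 100
= 76.3%

76.3%


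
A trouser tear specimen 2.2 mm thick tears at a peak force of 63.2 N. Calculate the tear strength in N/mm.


Tear strength = force / thickness
= 63.2 / 2.2
= 28.73 N/mm

28.73 N/mm


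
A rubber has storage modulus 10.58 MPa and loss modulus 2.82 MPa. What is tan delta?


tan delta = E'' / E'
= 2.82 / 10.58
= 0.2665

tan delta = 0.2665


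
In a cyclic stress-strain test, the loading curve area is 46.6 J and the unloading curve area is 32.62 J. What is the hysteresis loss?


Hysteresis loss = loading - unloading
= 46.6 - 32.62
= 13.98 J

13.98 J


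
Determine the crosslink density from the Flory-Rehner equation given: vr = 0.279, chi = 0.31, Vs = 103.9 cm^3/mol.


ln(1 - vr) = ln(1 - 0.279) = -0.3271
Numerator = -((-0.3271) + 0.279 + 0.31 * 0.279^2) = 0.0240
Denominator = 103.9 * (0.279^(1/3) - 0.279/2) = 53.3977
nu = 0.0240 / 53.3977 = 4.4918e-04 mol/cm^3

4.4918e-04 mol/cm^3


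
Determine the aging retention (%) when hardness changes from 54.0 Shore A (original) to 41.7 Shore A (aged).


Retention = aged / original * 100
= 41.7 / 54.0 * 100
= 77.2%

77.2%


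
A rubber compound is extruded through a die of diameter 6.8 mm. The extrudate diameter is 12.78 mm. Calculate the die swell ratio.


Die swell ratio = D_extrudate / D_die
= 12.78 / 6.8
= 1.879

Die swell = 1.879
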